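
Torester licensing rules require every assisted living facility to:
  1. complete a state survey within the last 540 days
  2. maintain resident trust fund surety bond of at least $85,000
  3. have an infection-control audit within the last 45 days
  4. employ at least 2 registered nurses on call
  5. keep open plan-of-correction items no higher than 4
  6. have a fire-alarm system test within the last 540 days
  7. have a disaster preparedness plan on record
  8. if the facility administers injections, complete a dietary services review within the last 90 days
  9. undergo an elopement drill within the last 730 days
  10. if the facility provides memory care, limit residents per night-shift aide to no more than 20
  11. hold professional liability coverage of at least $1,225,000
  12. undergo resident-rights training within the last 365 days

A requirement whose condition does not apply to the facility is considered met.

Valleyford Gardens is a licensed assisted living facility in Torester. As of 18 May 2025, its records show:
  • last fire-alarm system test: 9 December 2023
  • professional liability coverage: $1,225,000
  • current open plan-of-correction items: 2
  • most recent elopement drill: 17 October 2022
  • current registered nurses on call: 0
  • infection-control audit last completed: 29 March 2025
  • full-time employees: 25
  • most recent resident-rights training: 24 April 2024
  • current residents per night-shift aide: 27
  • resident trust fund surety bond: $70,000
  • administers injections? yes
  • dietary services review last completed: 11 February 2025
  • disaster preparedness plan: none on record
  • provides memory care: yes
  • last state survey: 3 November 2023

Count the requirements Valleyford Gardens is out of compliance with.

1. state survey 562 days ago vs limit 540 → not met
2. resident trust fund surety bond $70,000 < $85,000 → not met
3. infection-control audit 50 days ago vs limit 45 → not met
4. registered nurses on call 0 < 2 → not met
5. open plan-of-correction items 2 ≤ 4 → met
6. fire-alarm system test 526 days ago vs limit 540 → met
7. disaster preparedness plan absent → not met
8. condition 'administers injections' holds; dietary services review 96 days ago vs limit 90 → not met
9. elopement drill 944 days ago vs limit 730 → not met
10. condition 'provides memory care' holds; residents per night-shift aide 27 > 20 → not met
11. professional liability coverage $1,225,000 ≥ $1,225,000 → met
12. resident-rights training 389 days ago vs limit 365 → not met
Not met: 9 of 12

9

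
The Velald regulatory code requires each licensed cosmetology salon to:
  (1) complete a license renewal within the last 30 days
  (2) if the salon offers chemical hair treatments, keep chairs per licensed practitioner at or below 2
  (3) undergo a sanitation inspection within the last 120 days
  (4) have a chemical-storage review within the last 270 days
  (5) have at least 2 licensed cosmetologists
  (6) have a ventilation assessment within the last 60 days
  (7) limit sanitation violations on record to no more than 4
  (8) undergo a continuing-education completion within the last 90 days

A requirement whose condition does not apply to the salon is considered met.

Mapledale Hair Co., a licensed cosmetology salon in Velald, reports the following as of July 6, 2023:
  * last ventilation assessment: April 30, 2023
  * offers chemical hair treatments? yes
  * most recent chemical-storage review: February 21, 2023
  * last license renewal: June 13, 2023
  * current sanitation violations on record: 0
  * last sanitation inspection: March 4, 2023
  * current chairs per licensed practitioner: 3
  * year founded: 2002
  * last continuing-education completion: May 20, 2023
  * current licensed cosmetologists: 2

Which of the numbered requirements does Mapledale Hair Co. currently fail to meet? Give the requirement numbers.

1. license renewal 23 days ago vs limit 30 → met
2. condition 'offers chemical hair treatments' holds; chairs per licensed practitioner 3 > 2 → not met
3. sanitation inspection 124 days ago vs limit 120 → not met
4. chemical-storage review 135 days ago vs limit 270 → met
5. licensed cosmetologists 2 ≥ 2 → met
6. ventilation assessment 67 days ago vs limit 60 → not met
7. sanitation violations on record 0 ≤ 4 → met
8. continuing-education completion 47 days ago vs limit 90 → met
Not met: 2, 3, 6

2, 3, 6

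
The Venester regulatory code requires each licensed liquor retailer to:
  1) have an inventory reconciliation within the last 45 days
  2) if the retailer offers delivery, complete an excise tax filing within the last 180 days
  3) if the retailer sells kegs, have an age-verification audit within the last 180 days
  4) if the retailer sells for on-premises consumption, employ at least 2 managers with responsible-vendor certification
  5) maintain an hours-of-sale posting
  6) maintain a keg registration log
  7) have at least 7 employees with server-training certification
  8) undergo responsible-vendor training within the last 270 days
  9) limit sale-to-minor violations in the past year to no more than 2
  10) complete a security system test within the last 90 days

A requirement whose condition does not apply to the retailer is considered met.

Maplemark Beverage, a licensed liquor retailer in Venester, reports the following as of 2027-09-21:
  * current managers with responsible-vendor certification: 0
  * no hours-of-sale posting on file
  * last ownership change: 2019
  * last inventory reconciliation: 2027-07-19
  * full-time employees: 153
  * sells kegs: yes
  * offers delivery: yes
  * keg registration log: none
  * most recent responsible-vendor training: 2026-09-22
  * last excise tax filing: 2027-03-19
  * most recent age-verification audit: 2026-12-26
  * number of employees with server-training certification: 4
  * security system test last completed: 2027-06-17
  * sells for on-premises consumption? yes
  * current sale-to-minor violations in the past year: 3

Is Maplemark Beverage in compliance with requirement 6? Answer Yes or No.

6. keg registration log absent → not met

No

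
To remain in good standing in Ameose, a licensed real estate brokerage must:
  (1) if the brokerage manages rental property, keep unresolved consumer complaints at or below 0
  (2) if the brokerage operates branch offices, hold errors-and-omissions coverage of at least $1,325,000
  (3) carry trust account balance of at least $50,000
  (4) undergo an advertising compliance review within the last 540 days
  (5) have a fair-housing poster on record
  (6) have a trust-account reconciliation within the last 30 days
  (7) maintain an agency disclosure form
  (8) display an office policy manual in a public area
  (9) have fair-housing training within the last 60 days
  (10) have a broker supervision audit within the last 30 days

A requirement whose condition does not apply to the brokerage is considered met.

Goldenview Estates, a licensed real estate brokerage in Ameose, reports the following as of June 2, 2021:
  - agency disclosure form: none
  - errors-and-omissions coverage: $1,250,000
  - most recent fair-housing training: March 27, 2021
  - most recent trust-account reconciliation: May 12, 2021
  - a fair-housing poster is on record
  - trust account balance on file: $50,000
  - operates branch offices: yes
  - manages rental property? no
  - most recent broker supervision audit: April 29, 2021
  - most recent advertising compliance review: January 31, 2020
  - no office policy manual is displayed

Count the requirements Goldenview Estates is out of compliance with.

1. condition 'manages rental property' does not hold → requirement n/a → met
2. condition 'operates branch offices' holds; errors-and-omissions coverage $1,250,000 < $1,325,000 → not met
3. trust account balance $50,000 ≥ $50,000 → met
4. advertising compliance review 488 days ago vs limit 540 → met
5. fair-housing poster present → met
6. trust-account reconciliation 21 days ago vs limit 30 → met
7. agency disclosure form absent → not met
8. office policy manual absent → not met
9. fair-housing training 67 days ago vs limit 60 → not met
10. broker supervision audit 34 days ago vs limit 30 → not met
Not met: 5 of 10

5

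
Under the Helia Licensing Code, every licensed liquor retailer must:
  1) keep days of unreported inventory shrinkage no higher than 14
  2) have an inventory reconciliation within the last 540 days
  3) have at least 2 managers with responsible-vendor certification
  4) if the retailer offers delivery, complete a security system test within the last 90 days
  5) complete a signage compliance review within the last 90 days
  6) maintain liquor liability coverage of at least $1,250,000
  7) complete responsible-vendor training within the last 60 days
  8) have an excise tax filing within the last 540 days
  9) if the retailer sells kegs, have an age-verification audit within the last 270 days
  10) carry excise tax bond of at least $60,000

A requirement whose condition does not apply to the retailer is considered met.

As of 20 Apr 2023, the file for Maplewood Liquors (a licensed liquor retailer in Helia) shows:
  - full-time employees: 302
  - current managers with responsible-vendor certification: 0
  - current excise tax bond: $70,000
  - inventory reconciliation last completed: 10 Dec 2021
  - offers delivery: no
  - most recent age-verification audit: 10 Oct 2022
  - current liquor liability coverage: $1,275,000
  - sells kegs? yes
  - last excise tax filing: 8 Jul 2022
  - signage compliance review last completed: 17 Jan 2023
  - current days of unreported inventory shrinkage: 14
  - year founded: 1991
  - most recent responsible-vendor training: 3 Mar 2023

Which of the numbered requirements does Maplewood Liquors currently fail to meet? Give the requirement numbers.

3, 5

1. days of unreported inventory shrinkage 14 ≤ 14 → met
2. inventory reconciliation 496 days ago vs limit 540 → met
3. managers with responsible-vendor certification 0 < 2 → not met
4. condition 'offers delivery' does not hold → requirement n/a → met
5. signage compliance review 93 days ago vs limit 90 → not met
6. liquor liability coverage $1,275,000 ≥ $1,250,000 → met
7. responsible-vendor training 48 days ago vs limit 60 → met
8. excise tax filing 286 days ago vs limit 540 → met
9. condition 'sells kegs' holds; age-verification audit 192 days ago vs limit 270 → met
10. excise tax bond $70,000 ≥ $60,000 → met
Not met: 3, 5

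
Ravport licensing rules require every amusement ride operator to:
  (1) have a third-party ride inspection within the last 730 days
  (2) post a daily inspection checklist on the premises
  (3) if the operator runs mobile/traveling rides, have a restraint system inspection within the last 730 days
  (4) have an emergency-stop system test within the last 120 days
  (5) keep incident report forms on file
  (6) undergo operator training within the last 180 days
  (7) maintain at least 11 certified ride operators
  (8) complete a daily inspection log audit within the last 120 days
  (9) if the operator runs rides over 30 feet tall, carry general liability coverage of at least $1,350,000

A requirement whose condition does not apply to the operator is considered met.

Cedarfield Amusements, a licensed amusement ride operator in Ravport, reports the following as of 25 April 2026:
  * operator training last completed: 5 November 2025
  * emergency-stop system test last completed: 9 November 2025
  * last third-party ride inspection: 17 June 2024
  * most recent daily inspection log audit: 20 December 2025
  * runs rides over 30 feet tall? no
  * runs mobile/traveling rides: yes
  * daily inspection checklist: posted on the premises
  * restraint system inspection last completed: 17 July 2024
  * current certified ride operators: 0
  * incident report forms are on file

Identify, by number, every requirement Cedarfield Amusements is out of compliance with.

4, 7, 8

1. third-party ride inspection 677 days ago vs limit 730 → met
2. daily inspection checklist present → met
3. condition 'runs mobile/traveling rides' holds; restraint system inspection 647 days ago vs limit 730 → met
4. emergency-stop system test 167 days ago vs limit 120 → not met
5. incident report forms present → met
6. operator training 171 days ago vs limit 180 → met
7. certified ride operators 0 < 11 → not met
8. daily inspection log audit 126 days ago vs limit 120 → not met
9. condition 'runs rides over 30 feet tall' does not hold → requirement n/a → met
Not met: 4, 7, 8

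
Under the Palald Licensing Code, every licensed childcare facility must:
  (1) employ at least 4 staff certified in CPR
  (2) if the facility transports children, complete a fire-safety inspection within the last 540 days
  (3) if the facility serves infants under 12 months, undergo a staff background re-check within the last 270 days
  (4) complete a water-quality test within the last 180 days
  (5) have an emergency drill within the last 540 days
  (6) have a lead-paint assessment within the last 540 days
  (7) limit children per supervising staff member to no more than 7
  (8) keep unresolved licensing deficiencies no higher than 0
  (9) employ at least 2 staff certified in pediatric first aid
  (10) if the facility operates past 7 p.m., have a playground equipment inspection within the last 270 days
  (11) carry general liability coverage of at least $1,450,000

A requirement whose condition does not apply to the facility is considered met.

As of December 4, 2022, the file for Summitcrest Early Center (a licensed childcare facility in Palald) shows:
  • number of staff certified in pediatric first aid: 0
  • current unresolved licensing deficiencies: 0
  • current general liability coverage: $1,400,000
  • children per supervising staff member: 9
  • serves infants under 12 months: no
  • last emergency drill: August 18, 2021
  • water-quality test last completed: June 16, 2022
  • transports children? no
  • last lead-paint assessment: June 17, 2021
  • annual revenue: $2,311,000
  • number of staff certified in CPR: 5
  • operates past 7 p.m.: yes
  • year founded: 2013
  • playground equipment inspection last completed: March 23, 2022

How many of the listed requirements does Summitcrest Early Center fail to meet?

3

1. staff certified in CPR 5 ≥ 4 → met
2. condition 'transports children' does not hold → requirement n/a → met
3. condition 'serves infants under 12 months' does not hold → requirement n/a → met
4. water-quality test 171 days ago vs limit 180 → met
5. emergency drill 473 days ago vs limit 540 → met
6. lead-paint assessment 535 days ago vs limit 540 → met
7. children per supervising staff member 9 > 7 → not met
8. unresolved licensing deficiencies 0 ≤ 0 → met
9. staff certified in pediatric first aid 0 < 2 → not met
10. condition 'operates past 7 p.m.' holds; playground equipment inspection 256 days ago vs limit 270 → met
11. general liability coverage $1,400,000 < $1,450,000 → not met
Not met: 3 of 11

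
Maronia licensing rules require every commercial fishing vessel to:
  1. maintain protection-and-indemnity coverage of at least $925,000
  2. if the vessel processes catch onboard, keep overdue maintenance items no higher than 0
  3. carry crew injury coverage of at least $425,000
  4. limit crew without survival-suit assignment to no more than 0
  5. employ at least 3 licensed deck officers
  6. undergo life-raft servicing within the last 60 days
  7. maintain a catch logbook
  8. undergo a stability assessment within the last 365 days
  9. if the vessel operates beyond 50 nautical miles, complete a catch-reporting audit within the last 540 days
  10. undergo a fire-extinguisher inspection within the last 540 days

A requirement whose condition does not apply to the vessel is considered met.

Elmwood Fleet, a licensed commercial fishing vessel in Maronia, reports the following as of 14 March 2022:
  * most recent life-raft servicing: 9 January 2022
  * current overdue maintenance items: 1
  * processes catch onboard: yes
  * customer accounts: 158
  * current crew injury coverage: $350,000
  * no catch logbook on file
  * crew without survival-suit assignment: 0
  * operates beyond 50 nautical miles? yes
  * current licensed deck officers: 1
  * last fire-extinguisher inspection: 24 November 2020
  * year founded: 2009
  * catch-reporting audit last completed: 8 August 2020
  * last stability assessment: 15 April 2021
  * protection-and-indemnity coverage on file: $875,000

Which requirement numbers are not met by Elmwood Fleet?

1. protection-and-indemnity coverage $875,000 < $925,000 → not met
2. condition 'processes catch onboard' holds; overdue maintenance items 1 > 0 → not met
3. crew injury coverage $350,000 < $425,000 → not met
4. crew without survival-suit assignment 0 ≤ 0 → met
5. licensed deck officers 1 < 3 → not met
6. life-raft servicing 64 days ago vs limit 60 → not met
7. catch logbook absent → not met
8. stability assessment 333 days ago vs limit 365 → met
9. condition 'operates beyond 50 nautical miles' holds; catch-reporting audit 583 days ago vs limit 540 → not met
10. fire-extinguisher inspection 475 days ago vs limit 540 → met
Not met: 1, 2, 3, 5, 6, 7, 9

1, 2, 3, 5, 6, 7, 9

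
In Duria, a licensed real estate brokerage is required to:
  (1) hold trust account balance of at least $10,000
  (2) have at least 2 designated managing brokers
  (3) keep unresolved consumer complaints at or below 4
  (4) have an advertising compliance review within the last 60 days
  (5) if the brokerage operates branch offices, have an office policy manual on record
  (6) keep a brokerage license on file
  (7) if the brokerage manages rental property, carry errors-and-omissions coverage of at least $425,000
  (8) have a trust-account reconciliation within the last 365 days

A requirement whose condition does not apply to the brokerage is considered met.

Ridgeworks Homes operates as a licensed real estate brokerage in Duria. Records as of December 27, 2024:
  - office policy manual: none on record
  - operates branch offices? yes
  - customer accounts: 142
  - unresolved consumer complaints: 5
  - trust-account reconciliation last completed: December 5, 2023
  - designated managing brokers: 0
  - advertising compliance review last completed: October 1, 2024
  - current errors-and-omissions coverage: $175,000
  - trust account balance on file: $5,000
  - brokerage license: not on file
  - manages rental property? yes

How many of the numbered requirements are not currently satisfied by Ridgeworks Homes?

8

1. trust account balance $5,000 < $10,000 → not met
2. designated managing brokers 0 < 2 → not met
3. unresolved consumer complaints 5 > 4 → not met
4. advertising compliance review 87 days ago vs limit 60 → not met
5. condition 'operates branch offices' holds; office policy manual absent → not met
6. brokerage license absent → not met
7. condition 'manages rental property' holds; errors-and-omissions coverage $175,000 < $425,000 → not met
8. trust-account reconciliation 388 days ago vs limit 365 → not met
Not met: 8 of 8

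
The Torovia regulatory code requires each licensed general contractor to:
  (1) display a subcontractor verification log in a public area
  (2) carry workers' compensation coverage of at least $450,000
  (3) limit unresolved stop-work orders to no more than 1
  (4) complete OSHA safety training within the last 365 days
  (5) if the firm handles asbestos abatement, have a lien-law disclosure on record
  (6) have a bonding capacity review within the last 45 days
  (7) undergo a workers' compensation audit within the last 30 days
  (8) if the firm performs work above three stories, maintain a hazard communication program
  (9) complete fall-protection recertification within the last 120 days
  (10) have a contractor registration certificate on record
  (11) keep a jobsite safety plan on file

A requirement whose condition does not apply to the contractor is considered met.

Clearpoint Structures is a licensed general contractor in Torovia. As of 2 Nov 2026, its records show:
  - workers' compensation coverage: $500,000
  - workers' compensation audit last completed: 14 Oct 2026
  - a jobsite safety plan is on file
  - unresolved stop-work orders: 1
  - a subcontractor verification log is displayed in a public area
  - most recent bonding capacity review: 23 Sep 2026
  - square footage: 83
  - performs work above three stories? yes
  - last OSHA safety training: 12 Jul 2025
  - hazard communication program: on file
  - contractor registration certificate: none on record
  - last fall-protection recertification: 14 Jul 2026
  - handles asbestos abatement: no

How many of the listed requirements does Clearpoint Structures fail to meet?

2

1. subcontractor verification log present → met
2. workers' compensation coverage $500,000 ≥ $450,000 → met
3. unresolved stop-work orders 1 ≤ 1 → met
4. OSHA safety training 478 days ago vs limit 365 → not met
5. condition 'handles asbestos abatement' does not hold → requirement n/a → met
6. bonding capacity review 40 days ago vs limit 45 → met
7. workers' compensation audit 19 days ago vs limit 30 → met
8. condition 'performs work above three stories' holds; hazard communication program present → met
9. fall-protection recertification 111 days ago vs limit 120 → met
10. contractor registration certificate absent → not met
11. jobsite safety plan present → met
Not met: 2 of 11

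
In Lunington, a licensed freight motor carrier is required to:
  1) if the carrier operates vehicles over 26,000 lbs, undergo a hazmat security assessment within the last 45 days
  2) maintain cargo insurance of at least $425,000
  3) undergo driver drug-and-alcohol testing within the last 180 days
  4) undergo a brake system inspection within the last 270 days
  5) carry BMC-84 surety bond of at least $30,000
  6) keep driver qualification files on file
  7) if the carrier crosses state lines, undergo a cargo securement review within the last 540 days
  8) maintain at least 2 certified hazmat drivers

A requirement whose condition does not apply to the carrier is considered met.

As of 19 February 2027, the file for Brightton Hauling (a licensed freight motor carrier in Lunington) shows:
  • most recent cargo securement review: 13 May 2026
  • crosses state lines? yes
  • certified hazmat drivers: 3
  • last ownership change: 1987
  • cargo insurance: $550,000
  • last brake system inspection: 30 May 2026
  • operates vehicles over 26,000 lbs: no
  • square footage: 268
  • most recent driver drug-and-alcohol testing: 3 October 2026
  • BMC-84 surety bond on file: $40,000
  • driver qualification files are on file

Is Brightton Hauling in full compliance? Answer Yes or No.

Yes

1. condition 'operates vehicles over 26,000 lbs' does not hold → requirement n/a → met
2. cargo insurance $550,000 ≥ $425,000 → met
3. driver drug-and-alcohol testing 139 days ago vs limit 180 → met
4. brake system inspection 265 days ago vs limit 270 → met
5. BMC-84 surety bond $40,000 ≥ $30,000 → met
6. driver qualification files present → met
7. condition 'crosses state lines' holds; cargo securement review 282 days ago vs limit 540 → met
8. certified hazmat drivers 3 ≥ 2 → met
All met.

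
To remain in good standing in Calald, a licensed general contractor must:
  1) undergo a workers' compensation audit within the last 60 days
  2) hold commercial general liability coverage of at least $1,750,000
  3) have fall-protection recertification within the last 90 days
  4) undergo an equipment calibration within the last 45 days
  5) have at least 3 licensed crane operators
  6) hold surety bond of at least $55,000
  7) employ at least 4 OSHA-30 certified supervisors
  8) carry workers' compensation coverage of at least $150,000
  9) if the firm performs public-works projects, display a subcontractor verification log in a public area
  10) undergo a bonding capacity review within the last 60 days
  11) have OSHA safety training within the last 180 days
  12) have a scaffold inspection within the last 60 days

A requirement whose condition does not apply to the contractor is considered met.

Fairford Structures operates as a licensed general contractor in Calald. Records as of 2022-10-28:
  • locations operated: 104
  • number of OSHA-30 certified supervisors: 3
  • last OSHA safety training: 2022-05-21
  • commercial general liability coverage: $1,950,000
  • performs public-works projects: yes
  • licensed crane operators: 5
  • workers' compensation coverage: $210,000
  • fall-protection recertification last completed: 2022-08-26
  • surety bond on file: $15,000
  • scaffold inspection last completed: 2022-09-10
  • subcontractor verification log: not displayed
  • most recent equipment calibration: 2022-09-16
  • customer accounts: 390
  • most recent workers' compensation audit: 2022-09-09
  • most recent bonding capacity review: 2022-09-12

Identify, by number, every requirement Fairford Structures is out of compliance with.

6, 7, 9

1. workers' compensation audit 49 days ago vs limit 60 → met
2. commercial general liability coverage $1,950,000 ≥ $1,750,000 → met
3. fall-protection recertification 63 days ago vs limit 90 → met
4. equipment calibration 42 days ago vs limit 45 → met
5. licensed crane operators 5 ≥ 3 → met
6. surety bond $15,000 < $55,000 → not met
7. OSHA-30 certified supervisors 3 < 4 → not met
8. workers' compensation coverage $210,000 ≥ $150,000 → met
9. condition 'performs public-works projects' holds; subcontractor verification log absent → not met
10. bonding capacity review 46 days ago vs limit 60 → met
11. OSHA safety training 160 days ago vs limit 180 → met
12. scaffold inspection 48 days ago vs limit 60 → met
Not met: 6, 7, 9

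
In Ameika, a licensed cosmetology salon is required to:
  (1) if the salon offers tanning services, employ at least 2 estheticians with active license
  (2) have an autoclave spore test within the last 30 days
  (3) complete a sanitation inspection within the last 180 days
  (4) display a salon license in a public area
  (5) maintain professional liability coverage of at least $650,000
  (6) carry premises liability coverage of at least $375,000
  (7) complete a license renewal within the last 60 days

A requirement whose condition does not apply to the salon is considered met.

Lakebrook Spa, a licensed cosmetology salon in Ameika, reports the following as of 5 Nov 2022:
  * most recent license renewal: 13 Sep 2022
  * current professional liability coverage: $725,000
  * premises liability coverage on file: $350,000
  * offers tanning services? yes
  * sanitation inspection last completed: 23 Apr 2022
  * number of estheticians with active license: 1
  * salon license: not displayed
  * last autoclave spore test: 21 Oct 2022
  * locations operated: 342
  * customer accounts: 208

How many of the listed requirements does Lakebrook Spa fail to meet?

1. condition 'offers tanning services' holds; estheticians with active license 1 < 2 → not met
2. autoclave spore test 15 days ago vs limit 30 → met
3. sanitation inspection 196 days ago vs limit 180 → not met
4. salon license absent → not met
5. professional liability coverage $725,000 ≥ $650,000 → met
6. premises liability coverage $350,000 < $375,000 → not met
7. license renewal 53 days ago vs limit 60 → met
Not met: 4 of 7

4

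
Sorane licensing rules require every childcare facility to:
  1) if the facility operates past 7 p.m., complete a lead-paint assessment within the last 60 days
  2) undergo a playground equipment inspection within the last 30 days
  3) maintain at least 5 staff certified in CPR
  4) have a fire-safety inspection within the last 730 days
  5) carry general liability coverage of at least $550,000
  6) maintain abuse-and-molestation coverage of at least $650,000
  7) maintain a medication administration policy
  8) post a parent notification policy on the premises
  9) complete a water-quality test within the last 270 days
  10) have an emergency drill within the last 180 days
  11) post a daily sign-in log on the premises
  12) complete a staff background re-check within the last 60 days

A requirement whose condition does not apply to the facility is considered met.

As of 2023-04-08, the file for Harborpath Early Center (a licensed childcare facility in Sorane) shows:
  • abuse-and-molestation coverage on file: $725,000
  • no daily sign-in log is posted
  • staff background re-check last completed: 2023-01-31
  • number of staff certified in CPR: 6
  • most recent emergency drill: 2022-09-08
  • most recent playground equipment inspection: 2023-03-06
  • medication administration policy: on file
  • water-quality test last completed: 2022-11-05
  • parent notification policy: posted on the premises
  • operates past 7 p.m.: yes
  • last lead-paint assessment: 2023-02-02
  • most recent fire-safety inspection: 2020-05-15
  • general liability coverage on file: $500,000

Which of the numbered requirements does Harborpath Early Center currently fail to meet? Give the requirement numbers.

1. condition 'operates past 7 p.m.' holds; lead-paint assessment 65 days ago vs limit 60 → not met
2. playground equipment inspection 33 days ago vs limit 30 → not met
3. staff certified in CPR 6 ≥ 5 → met
4. fire-safety inspection 1058 days ago vs limit 730 → not met
5. general liability coverage $500,000 < $550,000 → not met
6. abuse-and-molestation coverage $725,000 ≥ $650,000 → met
7. medication administration policy present → met
8. parent notification policy present → met
9. water-quality test 154 days ago vs limit 270 → met
10. emergency drill 212 days ago vs limit 180 → not met
11. daily sign-in log absent → not met
12. staff background re-check 67 days ago vs limit 60 → not met
Not met: 1, 2, 4, 5, 10, 11, 12

1, 2, 4, 5, 10, 11, 12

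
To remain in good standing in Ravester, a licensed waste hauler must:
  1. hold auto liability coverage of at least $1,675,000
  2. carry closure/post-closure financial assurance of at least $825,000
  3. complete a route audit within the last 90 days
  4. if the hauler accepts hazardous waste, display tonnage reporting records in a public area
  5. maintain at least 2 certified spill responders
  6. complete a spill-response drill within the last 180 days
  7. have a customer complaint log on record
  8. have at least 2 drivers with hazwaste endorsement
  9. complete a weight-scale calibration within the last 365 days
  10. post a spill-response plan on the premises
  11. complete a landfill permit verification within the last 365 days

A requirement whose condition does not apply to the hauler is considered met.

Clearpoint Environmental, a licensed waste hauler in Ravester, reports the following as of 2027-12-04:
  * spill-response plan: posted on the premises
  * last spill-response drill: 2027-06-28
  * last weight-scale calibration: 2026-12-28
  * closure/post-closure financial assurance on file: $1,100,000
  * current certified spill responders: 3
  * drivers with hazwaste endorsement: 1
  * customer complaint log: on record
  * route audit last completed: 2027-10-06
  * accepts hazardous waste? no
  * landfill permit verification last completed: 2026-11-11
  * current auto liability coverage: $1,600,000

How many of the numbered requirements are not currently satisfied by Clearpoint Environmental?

1. auto liability coverage $1,600,000 < $1,675,000 → not met
2. closure/post-closure financial assurance $1,100,000 ≥ $825,000 → met
3. route audit 59 days ago vs limit 90 → met
4. condition 'accepts hazardous waste' does not hold → requirement n/a → met
5. certified spill responders 3 ≥ 2 → met
6. spill-response drill 159 days ago vs limit 180 → met
7. customer complaint log present → met
8. drivers with hazwaste endorsement 1 < 2 → not met
9. weight-scale calibration 341 days ago vs limit 365 → met
10. spill-response plan present → met
11. landfill permit verification 388 days ago vs limit 365 → not met
Not met: 3 of 11

3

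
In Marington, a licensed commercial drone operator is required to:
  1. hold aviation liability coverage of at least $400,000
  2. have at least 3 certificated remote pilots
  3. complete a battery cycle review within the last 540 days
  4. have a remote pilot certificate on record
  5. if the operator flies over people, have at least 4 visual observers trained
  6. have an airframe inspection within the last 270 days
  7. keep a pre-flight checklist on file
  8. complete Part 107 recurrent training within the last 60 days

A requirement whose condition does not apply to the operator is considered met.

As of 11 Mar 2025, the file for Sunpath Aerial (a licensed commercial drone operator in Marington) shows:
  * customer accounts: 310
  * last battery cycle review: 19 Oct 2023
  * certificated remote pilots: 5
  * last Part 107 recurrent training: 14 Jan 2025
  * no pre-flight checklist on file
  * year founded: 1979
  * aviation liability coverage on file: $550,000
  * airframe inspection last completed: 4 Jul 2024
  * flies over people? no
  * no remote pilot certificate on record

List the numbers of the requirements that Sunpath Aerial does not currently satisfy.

4, 7

1. aviation liability coverage $550,000 ≥ $400,000 → met
2. certificated remote pilots 5 ≥ 3 → met
3. battery cycle review 509 days ago vs limit 540 → met
4. remote pilot certificate absent → not met
5. condition 'flies over people' does not hold → requirement n/a → met
6. airframe inspection 250 days ago vs limit 270 → met
7. pre-flight checklist absent → not met
8. Part 107 recurrent training 56 days ago vs limit 60 → met
Not met: 4, 7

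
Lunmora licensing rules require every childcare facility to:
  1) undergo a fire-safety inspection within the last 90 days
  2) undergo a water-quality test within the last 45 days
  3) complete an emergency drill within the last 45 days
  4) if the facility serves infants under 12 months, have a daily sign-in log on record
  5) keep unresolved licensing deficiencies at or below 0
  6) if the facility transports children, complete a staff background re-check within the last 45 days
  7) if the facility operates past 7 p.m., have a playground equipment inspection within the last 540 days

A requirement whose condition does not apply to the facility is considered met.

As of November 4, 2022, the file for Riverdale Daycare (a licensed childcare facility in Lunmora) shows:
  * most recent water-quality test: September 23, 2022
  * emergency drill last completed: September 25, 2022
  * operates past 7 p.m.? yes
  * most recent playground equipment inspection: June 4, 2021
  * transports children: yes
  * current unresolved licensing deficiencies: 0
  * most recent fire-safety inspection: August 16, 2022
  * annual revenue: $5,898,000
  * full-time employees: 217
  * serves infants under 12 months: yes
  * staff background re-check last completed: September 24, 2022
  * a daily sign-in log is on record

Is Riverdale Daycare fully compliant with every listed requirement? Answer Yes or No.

Yes

1. fire-safety inspection 80 days ago vs limit 90 → met
2. water-quality test 42 days ago vs limit 45 → met
3. emergency drill 40 days ago vs limit 45 → met
4. condition 'serves infants under 12 months' holds; daily sign-in log present → met
5. unresolved licensing deficiencies 0 ≤ 0 → met
6. condition 'transports children' holds; staff background re-check 41 days ago vs limit 45 → met
7. condition 'operates past 7 p.m.' holds; playground equipment inspection 518 days ago vs limit 540 → met
All met.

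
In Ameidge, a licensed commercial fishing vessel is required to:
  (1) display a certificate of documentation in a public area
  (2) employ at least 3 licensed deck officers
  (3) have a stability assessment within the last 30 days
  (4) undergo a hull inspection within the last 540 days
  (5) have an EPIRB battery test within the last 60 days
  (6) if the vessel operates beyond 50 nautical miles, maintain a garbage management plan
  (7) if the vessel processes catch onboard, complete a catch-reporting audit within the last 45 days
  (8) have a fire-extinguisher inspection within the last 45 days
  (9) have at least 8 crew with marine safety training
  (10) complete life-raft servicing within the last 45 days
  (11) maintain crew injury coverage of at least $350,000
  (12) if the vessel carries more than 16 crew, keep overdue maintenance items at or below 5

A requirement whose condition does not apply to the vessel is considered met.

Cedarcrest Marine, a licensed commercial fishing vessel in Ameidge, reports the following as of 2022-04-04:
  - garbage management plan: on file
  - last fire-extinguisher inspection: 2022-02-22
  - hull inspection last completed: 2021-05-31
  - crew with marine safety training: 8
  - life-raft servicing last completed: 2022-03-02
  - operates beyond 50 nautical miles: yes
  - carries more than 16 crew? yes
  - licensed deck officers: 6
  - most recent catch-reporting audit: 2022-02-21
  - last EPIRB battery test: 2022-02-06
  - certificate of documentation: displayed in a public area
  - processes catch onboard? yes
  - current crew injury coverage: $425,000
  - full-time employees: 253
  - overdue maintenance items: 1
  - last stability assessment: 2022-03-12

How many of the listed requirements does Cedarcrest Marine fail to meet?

1. certificate of documentation present → met
2. licensed deck officers 6 ≥ 3 → met
3. stability assessment 23 days ago vs limit 30 → met
4. hull inspection 308 days ago vs limit 540 → met
5. EPIRB battery test 57 days ago vs limit 60 → met
6. condition 'operates beyond 50 nautical miles' holds; garbage management plan present → met
7. condition 'processes catch onboard' holds; catch-reporting audit 42 days ago vs limit 45 → met
8. fire-extinguisher inspection 41 days ago vs limit 45 → met
9. crew with marine safety training 8 ≥ 8 → met
10. life-raft servicing 33 days ago vs limit 45 → met
11. crew injury coverage $425,000 ≥ $350,000 → met
12. condition 'carries more than 16 crew' holds; overdue maintenance items 1 ≤ 5 → met
Not met: 0 of 12

0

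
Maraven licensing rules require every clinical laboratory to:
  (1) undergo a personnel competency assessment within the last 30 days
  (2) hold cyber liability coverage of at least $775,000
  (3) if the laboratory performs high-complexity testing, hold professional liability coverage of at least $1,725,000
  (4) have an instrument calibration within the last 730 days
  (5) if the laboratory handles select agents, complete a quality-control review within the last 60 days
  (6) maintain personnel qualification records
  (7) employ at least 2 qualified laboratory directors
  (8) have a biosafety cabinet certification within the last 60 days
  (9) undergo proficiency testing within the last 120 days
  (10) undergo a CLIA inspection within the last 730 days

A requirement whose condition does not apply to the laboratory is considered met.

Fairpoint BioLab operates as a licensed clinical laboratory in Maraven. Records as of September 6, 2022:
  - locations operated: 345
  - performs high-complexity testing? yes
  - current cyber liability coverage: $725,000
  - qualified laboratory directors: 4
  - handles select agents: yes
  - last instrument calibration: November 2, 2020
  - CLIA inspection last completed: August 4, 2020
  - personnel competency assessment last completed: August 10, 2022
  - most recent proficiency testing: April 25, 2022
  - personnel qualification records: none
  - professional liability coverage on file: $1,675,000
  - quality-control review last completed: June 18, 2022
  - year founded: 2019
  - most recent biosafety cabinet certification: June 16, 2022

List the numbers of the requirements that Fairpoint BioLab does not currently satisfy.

2, 3, 5, 6, 8, 9, 10

1. personnel competency assessment 27 days ago vs limit 30 → met
2. cyber liability coverage $725,000 < $775,000 → not met
3. condition 'performs high-complexity testing' holds; professional liability coverage $1,675,000 < $1,725,000 → not met
4. instrument calibration 673 days ago vs limit 730 → met
5. condition 'handles select agents' holds; quality-control review 80 days ago vs limit 60 → not met
6. personnel qualification records absent → not met
7. qualified laboratory directors 4 ≥ 2 → met
8. biosafety cabinet certification 82 days ago vs limit 60 → not met
9. proficiency testing 134 days ago vs limit 120 → not met
10. CLIA inspection 763 days ago vs limit 730 → not met
Not met: 2, 3, 5, 6, 8, 9, 10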